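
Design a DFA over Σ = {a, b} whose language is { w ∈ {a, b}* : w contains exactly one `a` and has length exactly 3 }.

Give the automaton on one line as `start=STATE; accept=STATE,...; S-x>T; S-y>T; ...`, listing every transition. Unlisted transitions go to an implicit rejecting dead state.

start=q0; accept=q7; q0-a>q1; q0-b>q2; q1-a>q3; q1-b>q4; q2-a>q4; q2-b>q5; q3-a>q6; q3-b>q6; q4-a>q6; q4-b>q7; q5-a>q7; q5-b>q8; q6-a>q9; q6-b>q9; q7-a>q9; q7-b>q10; q8-a>q10; q8-b>q11; q9-a>q9; q9-b>q9; q10-a>q9; q10-b>q10; q11-a>q10; q11-b>q11

Handle the two conditions separately and then intersect. One (3 states) tracks the count of `a`s, saturating at 2; the other (5 states) tracks the input length, saturating at 4. Each combined state is a pair, one component from each; accept when both components accept.
A 12-state machine:
          a    b  
>  q0     q1   q2 
   q1     q3   q4 
   q2     q4   q5 
   q3     q6   q6 
   q4     q6   q7 
   q5     q7   q8 
   q6     q9   q9 
 * q7     q9  q10 
   q8    q10  q11 
   q9     q9   q9 
   q10    q9  q10 
   q11   q10  q11 
(> = start, * = accepting)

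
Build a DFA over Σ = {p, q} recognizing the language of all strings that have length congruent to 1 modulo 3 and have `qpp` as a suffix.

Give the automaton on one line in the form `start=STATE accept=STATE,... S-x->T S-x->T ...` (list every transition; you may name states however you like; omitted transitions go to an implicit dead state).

Build one automaton per condition and run them in lockstep. The first has 3 states tracking the input length modulo 3; the second has 4 states tracking how much of the suffix `qpp` has currently been matched. A product state is a pair (one from each), accepting exactly when both do. After merging equivalent states the machine shrinks.
6 states suffice.
        p   q  
>  S0   S1  S1 
   S1   S2  S3 
   S2   S0  S0 
   S3   S4  S0 
   S4   S5  S1 
 * S5   S2  S3 
(> = start, * = accepting)

start=S0 accept=S5 S0-p->S1 S0-q->S1 S1-p->S2 S1-q->S3 S2-p->S0 S2-q->S0 S3-p->S4 S3-q->S0 S4-p->S5 S4-q->S1 S5-p->S2 S5-q->S3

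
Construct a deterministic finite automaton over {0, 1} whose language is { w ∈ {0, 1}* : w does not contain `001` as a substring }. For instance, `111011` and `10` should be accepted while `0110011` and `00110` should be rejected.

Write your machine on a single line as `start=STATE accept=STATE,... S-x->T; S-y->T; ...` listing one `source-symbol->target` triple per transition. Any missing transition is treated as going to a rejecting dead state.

start=q0; accept=q0,q1,q2; q0-0->q1; q0-1->q0; q1-0->q2; q1-1->q0; q2-0->q2; q2-1->q3; q3-0->q3; q3-1->q3

This is the complement of 'contains `001`'. Use the same substring-matching states — q0 through q3 holding how much of `001` has just been matched — but flip the accepting set: everything except the trap q3 accepts.
4 states suffice.
        0   1  
>* q0   q1  q0 
 * q1   q2  q0 
 * q2   q2  q3 
   q3   q3  q3 
(> = start, * = accepting)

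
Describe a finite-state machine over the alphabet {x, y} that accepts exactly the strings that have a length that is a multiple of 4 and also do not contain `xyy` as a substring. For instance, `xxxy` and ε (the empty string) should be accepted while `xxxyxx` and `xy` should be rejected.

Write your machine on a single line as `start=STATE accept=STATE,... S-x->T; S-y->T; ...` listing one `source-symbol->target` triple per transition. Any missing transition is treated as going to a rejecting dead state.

start=A; accept=A,K,L; A-x->B; A-y->C; B-x->D; B-y->E; C-x->D; C-y->F; D-x->G; D-y->H; E-x->G; E-y->I; F-x->G; F-y->J; G-x->K; G-y->L; H-x->K; H-y->I; I-x->I; I-y->I; J-x->K; J-y->A; K-x->B; K-y->M; L-x->B; L-y->I; M-x->D; M-y->I

Handle the two conditions separately and then intersect. One (4 states) tracks the input length modulo 4; the other (4 states) tracks partial matches of the forbidden pattern `xyy`. Each combined state is a pair, one component from each; accept when both components accept. Equivalent product states are then merged.
With 13 states:
       x  y 
>* A   B  C 
   B   D  E 
   C   D  F 
   D   G  H 
   E   G  I 
   F   G  J 
   G   K  L 
   H   K  I 
   I   I  I 
   J   K  A 
 * K   B  M 
 * L   B  I 
   M   D  I 
(> = start, * = accepting)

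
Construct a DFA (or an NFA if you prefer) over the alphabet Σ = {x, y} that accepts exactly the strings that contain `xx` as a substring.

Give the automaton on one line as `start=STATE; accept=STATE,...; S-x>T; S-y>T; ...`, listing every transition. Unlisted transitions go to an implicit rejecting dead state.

start=q0; accept=q2; q0-x>q1; q0-y>q0; q1-x>q2; q1-y>q0; q2-x>q2; q2-y>q2

States q0..q1 record the length of the longest prefix of `xx` that matches the current input suffix. Reaching q2 means `xx` has been seen, and we stay there forever. Accept from q2.
3 states suffice.
        x   y  
>  q0   q1  q0 
   q1   q2  q0 
 * q2   q2  q2 
(> = start, * = accepting)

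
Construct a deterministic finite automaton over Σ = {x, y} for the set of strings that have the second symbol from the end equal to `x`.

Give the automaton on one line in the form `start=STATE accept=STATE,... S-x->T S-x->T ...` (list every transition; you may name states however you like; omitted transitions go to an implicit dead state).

start=S0 accept=S3,S4 S0-x->S1 S0-y->S2 S1-x->S3 S1-y->S4 S2-x->S5 S2-y->S6 S3-x->S3 S3-y->S4 S4-x->S5 S4-y->S6 S5-x->S3 S5-y->S4 S6-x->S5 S6-y->S6

A DFA must remember the last 2 symbols (since which symbol is second-to-last isn't known until the input ends). Use one state per possible window of the last ≤2 symbols; accept from those whose window starts with `x`.
With 7 states:
        x   y  
>  S0   S1  S2 
   S1   S3  S4 
   S2   S5  S6 
 * S3   S3  S4 
 * S4   S5  S6 
   S5   S3  S4 
   S6   S5  S6 
(> = start, * = accepting)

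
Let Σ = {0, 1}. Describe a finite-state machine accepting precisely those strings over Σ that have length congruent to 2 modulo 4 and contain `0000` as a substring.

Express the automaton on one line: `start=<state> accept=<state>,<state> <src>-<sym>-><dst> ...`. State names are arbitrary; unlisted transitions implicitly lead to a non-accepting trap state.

start=S0 accept=S17 S0-0->S1 S0-1->S2 S1-0->S3 S1-1->S4 S2-0->S5 S2-1->S4 S3-0->S6 S3-1->S7 S4-0->S8 S4-1->S7 S5-0->S9 S5-1->S7 S6-0->S10 S6-1->S0 S7-0->S11 S7-1->S0 S8-0->S12 S8-1->S0 S9-0->S13 S9-1->S0 S10-0->S14 S10-1->S14 S11-0->S15 S11-1->S2 S12-0->S16 S12-1->S2 S13-0->S14 S13-1->S2 S14-0->S17 S14-1->S17 S15-0->S18 S15-1->S4 S16-0->S17 S16-1->S4 S17-0->S19 S17-1->S19 S18-0->S19 S18-1->S7 S19-0->S10 S19-1->S10

Run two small machines in parallel and take their product. The first has 4 states tracking the input length modulo 4; the second has 5 states tracking whether and how much of `0000` has been seen. A product state is a pair (one from each), accepting exactly when both do.
          0    1  
>  S0     S1   S2 
   S1     S3   S4 
   S2     S5   S4 
   S3     S6   S7 
   S4     S8   S7 
   S5     S9   S7 
   S6    S10   S0 
   S7    S11   S0 
   S8    S12   S0 
   S9    S13   S0 
   S10   S14  S14 
   S11   S15   S2 
   S12   S16   S2 
   S13   S14   S2 
   S14   S17  S17 
   S15   S18   S4 
   S16   S17   S4 
 * S17   S19  S19 
   S18   S19   S7 
   S19   S10  S10 
(> = start, * = accepting)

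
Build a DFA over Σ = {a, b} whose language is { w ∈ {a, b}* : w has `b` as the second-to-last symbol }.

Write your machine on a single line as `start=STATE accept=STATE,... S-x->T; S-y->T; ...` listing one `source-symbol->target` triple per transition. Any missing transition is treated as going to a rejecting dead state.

start=q0; accept=q5,q6; q0-a->q1; q0-b->q2; q1-a->q3; q1-b->q4; q2-a->q5; q2-b->q6; q3-a->q3; q3-b->q4; q4-a->q5; q4-b->q6; q5-a->q3; q5-b->q4; q6-a->q5; q6-b->q6

Because acceptance depends on a position counted from the end, the machine has to buffer the most recent 2 symbols. Make each state the string of the last up-to-2 symbols read; on input `x` shift the window left and append `x`. Accept when the buffered window has length 2 and begins with `b`.
A 7-state machine:
        a   b  
>  q0   q1  q2 
   q1   q3  q4 
   q2   q5  q6 
   q3   q3  q4 
   q4   q5  q6 
 * q5   q3  q4 
 * q6   q5  q6 
(> = start, * = accepting)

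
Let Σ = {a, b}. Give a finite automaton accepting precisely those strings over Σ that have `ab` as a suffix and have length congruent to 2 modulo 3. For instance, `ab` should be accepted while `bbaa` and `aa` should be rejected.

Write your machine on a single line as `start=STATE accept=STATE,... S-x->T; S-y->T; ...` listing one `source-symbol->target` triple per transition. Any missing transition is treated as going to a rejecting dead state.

start=q0; accept=q4; q0-a->q1; q0-b->q2; q1-a->q3; q1-b->q4; q2-a->q3; q2-b->q5; q3-a->q6; q3-b->q7; q4-a->q6; q4-b->q0; q5-a->q6; q5-b->q0; q6-a->q1; q6-b->q8; q7-a->q1; q7-b->q2; q8-a->q3; q8-b->q5

Build one automaton per condition and run them in lockstep. One (3 states) tracks how much of the suffix `ab` has currently been matched; the other (3 states) tracks the input length modulo 3. Each combined state is a pair, one component from each; accept when both components accept.
A 9-state machine:
        a   b  
>  q0   q1  q2 
   q1   q3  q4 
   q2   q3  q5 
   q3   q6  q7 
 * q4   q6  q0 
   q5   q6  q0 
   q6   q1  q8 
   q7   q1  q2 
   q8   q3  q5 
(> = start, * = accepting)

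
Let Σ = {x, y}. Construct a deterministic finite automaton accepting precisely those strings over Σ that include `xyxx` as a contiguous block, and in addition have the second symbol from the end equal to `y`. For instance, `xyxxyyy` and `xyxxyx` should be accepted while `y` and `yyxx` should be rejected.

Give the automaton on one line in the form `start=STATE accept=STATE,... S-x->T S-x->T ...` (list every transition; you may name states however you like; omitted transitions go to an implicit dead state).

Build one automaton per condition and run them in lockstep. One (5 states) tracks whether and how much of `xyxx` has been seen; the other (7 states) tracks the last 2 symbols read. Each combined state is a pair, one component from each; accept when both components accept.
With 12 states:
          x    y  
>  S0     S1   S2 
   S1     S3   S4 
   S2     S5   S6 
   S3     S3   S4 
   S4     S7   S6 
   S5     S3   S4 
   S6     S5   S6 
   S7     S8   S4 
   S8     S8   S9 
   S9    S10  S11 
 * S10    S8   S9 
 * S11   S10  S11 
(> = start, * = accepting)

start=S0 accept=S10,S11 S0-x->S1 S0-y->S2 S1-x->S3 S1-y->S4 S2-x->S5 S2-y->S6 S3-x->S3 S3-y->S4 S4-x->S7 S4-y->S6 S5-x->S3 S5-y->S4 S6-x->S5 S6-y->S6 S7-x->S8 S7-y->S4 S8-x->S8 S8-y->S9 S9-x->S10 S9-y->S11 S10-x->S8 S10-y->S9 S11-x->S10 S11-y->S11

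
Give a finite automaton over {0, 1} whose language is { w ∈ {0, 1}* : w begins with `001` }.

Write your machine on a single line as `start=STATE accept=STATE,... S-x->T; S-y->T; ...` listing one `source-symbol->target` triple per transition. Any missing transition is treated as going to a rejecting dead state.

Check the first 3 symbols one by one: S0 through S2 record how many have matched `001` so far; any wrong symbol goes to the dead state S4. After all 3 match we enter the accepting sink S3.
        0   1  
>  S0   S1  S4 
   S1   S2  S4 
   S2   S4  S3 
 * S3   S3  S3 
   S4   S4  S4 
(> = start, * = accepting)

start=S0; accept=S3; S0-0->S1; S0-1->S4; S1-0->S2; S1-1->S4; S2-0->S4; S2-1->S3; S3-0->S3; S3-1->S3; S4-0->S4; S4-1->S4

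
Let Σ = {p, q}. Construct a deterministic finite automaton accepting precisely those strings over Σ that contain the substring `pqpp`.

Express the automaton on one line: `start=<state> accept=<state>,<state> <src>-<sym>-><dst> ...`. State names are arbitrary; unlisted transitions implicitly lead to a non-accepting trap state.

States S0..S3 record the length of the longest prefix of `pqpp` that matches the current input suffix. Reaching S4 means `pqpp` has been seen, and we stay there forever. Accept from S4.
With 5 states:
        p   q  
>  S0   S1  S0 
   S1   S1  S2 
   S2   S3  S0 
   S3   S4  S2 
 * S4   S4  S4 
(> = start, * = accepting)

start=S0 accept=S4 S0-p->S1 S0-q->S0 S1-p->S1 S1-q->S2 S2-p->S3 S2-q->S0 S3-p->S4 S3-q->S2 S4-p->S4 S4-q->S4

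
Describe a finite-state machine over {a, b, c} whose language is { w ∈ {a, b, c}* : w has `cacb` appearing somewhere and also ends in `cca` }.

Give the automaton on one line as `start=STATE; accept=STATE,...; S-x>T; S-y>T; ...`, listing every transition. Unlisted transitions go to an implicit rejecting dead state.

start=q0; accept=q7; q0-a>q0; q0-b>q0; q0-c>q1; q1-a>q2; q1-b>q0; q1-c>q1; q2-a>q0; q2-b>q0; q2-c>q3; q3-a>q2; q3-b>q4; q3-c>q1; q4-a>q4; q4-b>q4; q4-c>q5; q5-a>q4; q5-b>q4; q5-c>q6; q6-a>q7; q6-b>q4; q6-c>q6; q7-a>q4; q7-b>q4; q7-c>q5

Handle the two conditions separately and then intersect. One (5 states) tracks whether and how much of `cacb` has been seen; the other (4 states) tracks how much of the suffix `cca` has currently been matched. Each combined state is a pair, one component from each; accept when both components accept. Equivalent product states are then merged.
An 8-state machine:
        a   b   c  
>  q0   q0  q0  q1 
   q1   q2  q0  q1 
   q2   q0  q0  q3 
   q3   q2  q4  q1 
   q4   q4  q4  q5 
   q5   q4  q4  q6 
   q6   q7  q4  q6 
 * q7   q4  q4  q5 
(> = start, * = accepting)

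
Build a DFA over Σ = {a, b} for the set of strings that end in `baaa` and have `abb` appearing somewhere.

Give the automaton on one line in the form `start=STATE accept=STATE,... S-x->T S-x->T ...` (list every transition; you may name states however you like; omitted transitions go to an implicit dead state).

Build one automaton per condition and run them in lockstep. The first has 5 states tracking how much of the suffix `baaa` has currently been matched; the second has 4 states tracking whether and how much of `abb` has been seen. A product state is a pair (one from each), accepting exactly when both do. Minimizing collapses redundant product states.
8 states suffice.
        a   b  
>  S0   S1  S0 
   S1   S1  S2 
   S2   S1  S3 
   S3   S4  S3 
   S4   S5  S3 
   S5   S6  S3 
 * S6   S7  S3 
   S7   S7  S3 
(> = start, * = accepting)

start=S0 accept=S6 S0-a->S1 S0-b->S0 S1-a->S1 S1-b->S2 S2-a->S1 S2-b->S3 S3-a->S4 S3-b->S3 S4-a->S5 S4-b->S3 S5-a->S6 S5-b->S3 S6-a->S7 S6-b->S3 S7-a->S7 S7-b->S3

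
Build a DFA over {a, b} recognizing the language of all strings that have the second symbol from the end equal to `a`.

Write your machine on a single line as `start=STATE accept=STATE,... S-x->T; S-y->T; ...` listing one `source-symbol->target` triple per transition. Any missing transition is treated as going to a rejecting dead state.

start=q0; accept=q3,q4; q0-a->q1; q0-b->q2; q1-a->q3; q1-b->q4; q2-a->q5; q2-b->q6; q3-a->q3; q3-b->q4; q4-a->q5; q4-b->q6; q5-a->q3; q5-b->q4; q6-a->q5; q6-b->q6

Because acceptance depends on a position counted from the end, the machine has to buffer the most recent 2 symbols. Make each state the string of the last up-to-2 symbols read; on input `x` shift the window left and append `x`. Accept when the buffered window has length 2 and begins with `a`.
        a   b  
>  q0   q1  q2 
   q1   q3  q4 
   q2   q5  q6 
 * q3   q3  q4 
 * q4   q5  q6 
   q5   q3  q4 
   q6   q5  q6 
(> = start, * = accepting)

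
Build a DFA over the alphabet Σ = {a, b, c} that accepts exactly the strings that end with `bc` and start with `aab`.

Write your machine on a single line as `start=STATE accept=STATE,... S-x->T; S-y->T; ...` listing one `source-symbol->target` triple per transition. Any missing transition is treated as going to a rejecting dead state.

start=S0; accept=S6; S0-a->S1; S0-b->S2; S0-c->S2; S1-a->S3; S1-b->S2; S1-c->S2; S2-a->S2; S2-b->S2; S2-c->S2; S3-a->S2; S3-b->S4; S3-c->S2; S4-a->S5; S4-b->S4; S4-c->S6; S5-a->S5; S5-b->S4; S5-c->S5; S6-a->S5; S6-b->S4; S6-c->S5

Handle the two conditions separately and then intersect. The first has 3 states tracking how much of the suffix `bc` has currently been matched; the second has 5 states tracking whether the input so far still matches the prefix `aab`. A product state is a pair (one from each), accepting exactly when both do. Minimizing collapses redundant product states.
7 states suffice.
        a   b   c  
>  S0   S1  S2  S2 
   S1   S3  S2  S2 
   S2   S2  S2  S2 
   S3   S2  S4  S2 
   S4   S5  S4  S6 
   S5   S5  S4  S5 
 * S6   S5  S4  S5 
(> = start, * = accepting)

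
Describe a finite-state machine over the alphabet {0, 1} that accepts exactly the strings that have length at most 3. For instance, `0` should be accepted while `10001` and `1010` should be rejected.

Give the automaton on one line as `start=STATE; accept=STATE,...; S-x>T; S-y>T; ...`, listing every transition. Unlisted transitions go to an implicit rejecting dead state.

We only need to distinguish lengths 0, 1, …, 3, and '>3'. Chain q0 → q1 → q2 → q3 → q4 on every symbol, with q4 looping. Accepting states: {q0, q1, q2, q3}.
A 5-state machine:
        0   1  
>* q0   q1  q1 
 * q1   q2  q2 
 * q2   q3  q3 
 * q3   q4  q4 
   q4   q4  q4 
(> = start, * = accepting)

start=q0; accept=q0,q1,q2,q3; q0-0>q1; q0-1>q1; q1-0>q2; q1-1>q2; q2-0>q3; q2-1>q3; q3-0>q4; q3-1>q4; q4-0>q4; q4-1>q4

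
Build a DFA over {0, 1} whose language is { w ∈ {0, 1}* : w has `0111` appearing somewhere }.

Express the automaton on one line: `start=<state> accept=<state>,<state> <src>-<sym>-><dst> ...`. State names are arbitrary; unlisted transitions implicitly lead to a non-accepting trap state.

start=s0 accept=s4 s0-0->s1 s0-1->s0 s1-0->s1 s1-1->s2 s2-0->s1 s2-1->s3 s3-0->s1 s3-1->s4 s4-0->s4 s4-1->s4

States s0..s3 record the length of the longest prefix of `0111` that matches the current input suffix. Reaching s4 means `0111` has been seen, and we stay there forever. Accept from s4.
        0   1  
>  s0   s1  s0 
   s1   s1  s2 
   s2   s1  s3 
   s3   s1  s4 
 * s4   s4  s4 
(> = start, * = accepting)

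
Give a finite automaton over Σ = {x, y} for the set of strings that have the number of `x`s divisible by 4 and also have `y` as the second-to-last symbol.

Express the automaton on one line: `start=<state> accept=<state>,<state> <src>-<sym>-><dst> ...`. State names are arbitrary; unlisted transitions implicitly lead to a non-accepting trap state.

start=s0 accept=s6,s17 s0-x->s1 s0-y->s2 s1-x->s3 s1-y->s4 s2-x->s5 s2-y->s6 s3-x->s7 s3-y->s8 s4-x->s9 s4-y->s10 s5-x->s3 s5-y->s4 s6-x->s5 s6-y->s6 s7-x->s11 s7-y->s12 s8-x->s13 s8-y->s14 s9-x->s7 s9-y->s8 s10-x->s9 s10-y->s10 s11-x->s15 s11-y->s16 s12-x->s17 s12-y->s18 s13-x->s11 s13-y->s12 s14-x->s13 s14-y->s14 s15-x->s3 s15-y->s4 s16-x->s5 s16-y->s6 s17-x->s15 s17-y->s16 s18-x->s17 s18-y->s18

Handle the two conditions separately and then intersect. The first has 4 states tracking the count of `x`s modulo 4; the second has 7 states tracking the last 2 symbols read. A product state is a pair (one from each), accepting exactly when both do.
With 19 states:
          x    y  
>  s0     s1   s2 
   s1     s3   s4 
   s2     s5   s6 
   s3     s7   s8 
   s4     s9  s10 
   s5     s3   s4 
 * s6     s5   s6 
   s7    s11  s12 
   s8    s13  s14 
   s9     s7   s8 
   s10    s9  s10 
   s11   s15  s16 
   s12   s17  s18 
   s13   s11  s12 
   s14   s13  s14 
   s15    s3   s4 
   s16    s5   s6 
 * s17   s15  s16 
   s18   s17  s18 
(> = start, * = accepting)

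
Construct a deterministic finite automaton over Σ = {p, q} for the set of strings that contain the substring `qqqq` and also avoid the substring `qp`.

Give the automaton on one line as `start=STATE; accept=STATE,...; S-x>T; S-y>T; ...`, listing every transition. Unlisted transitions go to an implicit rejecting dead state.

start=A; accept=H; A-p>A; A-q>B; B-p>C; B-q>D; C-p>C; C-q>E; D-p>C; D-q>F; E-p>C; E-q>G; F-p>C; F-q>H; G-p>C; G-q>I; H-p>J; H-q>H; I-p>C; I-q>J; J-p>J; J-q>J

Run two small machines in parallel and take their product. One (5 states) tracks whether and how much of `qqqq` has been seen; the other (3 states) tracks partial matches of the forbidden pattern `qp`. Each combined state is a pair, one component from each; accept when both components accept.
With 10 states:
       p  q 
>  A   A  B 
   B   C  D 
   C   C  E 
   D   C  F 
   E   C  G 
   F   C  H 
   G   C  I 
 * H   J  H 
   I   C  J 
   J   J  J 
(> = start, * = accepting)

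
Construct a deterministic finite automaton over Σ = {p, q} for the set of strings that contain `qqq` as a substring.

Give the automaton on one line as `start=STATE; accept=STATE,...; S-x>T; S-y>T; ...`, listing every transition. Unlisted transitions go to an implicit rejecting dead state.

start=s0; accept=s3; s0-p>s0; s0-q>s1; s1-p>s0; s1-q>s2; s2-p>s0; s2-q>s3; s3-p>s3; s3-q>s3

States s0..s2 record the length of the longest prefix of `qqq` that matches the current input suffix. Reaching s3 means `qqq` has been seen, and we stay there forever. Accept from s3.
4 states suffice.
        p   q  
>  s0   s0  s1 
   s1   s0  s2 
   s2   s0  s3 
 * s3   s3  s3 
(> = start, * = accepting)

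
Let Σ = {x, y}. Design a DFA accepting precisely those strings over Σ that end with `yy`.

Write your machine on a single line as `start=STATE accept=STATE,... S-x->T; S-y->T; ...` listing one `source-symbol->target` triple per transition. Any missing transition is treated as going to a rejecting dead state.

start=q0; accept=q2; q0-x->q0; q0-y->q1; q1-x->q0; q1-y->q2; q2-x->q0; q2-y->q2

Let each state record the length of the longest suffix of the input read so far that is also a prefix of `yy`. q1 means the last symbol is `y`; q2 means the last 2 symbols are `yy`. Accept only at q2, where the string currently ends in `yy`.
3 states suffice.
        x   y  
>  q0   q0  q1 
   q1   q0  q2 
 * q2   q0  q2 
(> = start, * = accepting)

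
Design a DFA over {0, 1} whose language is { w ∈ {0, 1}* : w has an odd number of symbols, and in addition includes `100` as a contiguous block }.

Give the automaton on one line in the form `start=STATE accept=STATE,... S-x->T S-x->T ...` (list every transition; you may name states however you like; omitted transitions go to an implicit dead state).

Handle the two conditions separately and then intersect. One (2 states) tracks the input length modulo 2; the other (4 states) tracks whether and how much of `100` has been seen. Each combined state is a pair, one component from each; accept when both components accept.
        0   1  
>  S0   S1  S2 
   S1   S0  S3 
   S2   S4  S3 
   S3   S5  S2 
   S4   S6  S2 
   S5   S7  S3 
 * S6   S7  S7 
   S7   S6  S6 
(> = start, * = accepting)

start=S0 accept=S6 S0-0->S1 S0-1->S2 S1-0->S0 S1-1->S3 S2-0->S4 S2-1->S3 S3-0->S5 S3-1->S2 S4-0->S6 S4-1->S2 S5-0->S7 S5-1->S3 S6-0->S7 S6-1->S7 S7-0->S6 S7-1->S6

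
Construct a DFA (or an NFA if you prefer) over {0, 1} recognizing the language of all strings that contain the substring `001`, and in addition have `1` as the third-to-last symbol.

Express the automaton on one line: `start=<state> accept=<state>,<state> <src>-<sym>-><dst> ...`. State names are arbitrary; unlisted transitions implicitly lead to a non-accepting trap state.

Build one automaton per condition and run them in lockstep. The first has 4 states tracking whether and how much of `001` has been seen; the second has 15 states tracking the last 3 symbols read. A product state is a pair (one from each), accepting exactly when both do.
          0    1  
>  q0     q1   q2 
   q1     q3   q4 
   q2     q5   q6 
   q3     q7   q8 
   q4     q9  q10 
   q5    q11  q12 
   q6    q13  q14 
   q7     q7   q8 
   q8    q15  q16 
   q9    q11  q12 
   q10   q13  q14 
   q11    q7   q8 
   q12    q9  q10 
   q13   q11  q12 
   q14   q13  q14 
   q15   q17  q18 
   q16   q19  q20 
 * q17   q21   q8 
 * q18   q15  q16 
 * q19   q17  q18 
 * q20   q19  q20 
   q21   q21   q8 
(> = start, * = accepting)

start=q0 accept=q17,q18,q19,q20 q0-0->q1 q0-1->q2 q1-0->q3 q1-1->q4 q2-0->q5 q2-1->q6 q3-0->q7 q3-1->q8 q4-0->q9 q4-1->q10 q5-0->q11 q5-1->q12 q6-0->q13 q6-1->q14 q7-0->q7 q7-1->q8 q8-0->q15 q8-1->q16 q9-0->q11 q9-1->q12 q10-0->q13 q10-1->q14 q11-0->q7 q11-1->q8 q12-0->q9 q12-1->q10 q13-0->q11 q13-1->q12 q14-0->q13 q14-1->q14 q15-0->q17 q15-1->q18 q16-0->q19 q16-1->q20 q17-0->q21 q17-1->q8 q18-0->q15 q18-1->q16 q19-0->q17 q19-1->q18 q20-0->q19 q20-1->q20 q21-0->q21 q21-1->q8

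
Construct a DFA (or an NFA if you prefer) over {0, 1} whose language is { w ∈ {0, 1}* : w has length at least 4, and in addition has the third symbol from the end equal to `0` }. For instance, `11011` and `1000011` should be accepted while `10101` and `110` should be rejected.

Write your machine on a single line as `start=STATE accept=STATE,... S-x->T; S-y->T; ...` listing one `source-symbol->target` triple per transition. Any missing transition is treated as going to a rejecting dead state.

start=S0; accept=S5,S6,S7,S8; S0-0->S1; S0-1->S1; S1-0->S2; S1-1->S1; S2-0->S3; S2-1->S4; S3-0->S5; S3-1->S6; S4-0->S7; S4-1->S8; S5-0->S5; S5-1->S6; S6-0->S7; S6-1->S8; S7-0->S3; S7-1->S4; S8-0->S2; S8-1->S1

Build one automaton per condition and run them in lockstep. The first has 6 states tracking the input length, saturating at 5; the second has 15 states tracking the last 3 symbols read. A product state is a pair (one from each), accepting exactly when both do. Minimizing collapses redundant product states.
With 9 states:
        0   1  
>  S0   S1  S1 
   S1   S2  S1 
   S2   S3  S4 
   S3   S5  S6 
   S4   S7  S8 
 * S5   S5  S6 
 * S6   S7  S8 
 * S7   S3  S4 
 * S8   S2  S1 
(> = start, * = accepting)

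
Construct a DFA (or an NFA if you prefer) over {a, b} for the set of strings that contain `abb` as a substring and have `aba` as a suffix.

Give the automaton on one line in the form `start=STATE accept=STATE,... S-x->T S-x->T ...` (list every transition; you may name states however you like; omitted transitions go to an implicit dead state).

start=q0 accept=q6 q0-a->q1 q0-b->q0 q1-a->q1 q1-b->q2 q2-a->q1 q2-b->q3 q3-a->q4 q3-b->q3 q4-a->q4 q4-b->q5 q5-a->q6 q5-b->q3 q6-a->q4 q6-b->q5

Build one automaton per condition and run them in lockstep. One (4 states) tracks whether and how much of `abb` has been seen; the other (4 states) tracks how much of the suffix `aba` has currently been matched. Each combined state is a pair, one component from each; accept when both components accept. Equivalent product states are then merged.
        a   b  
>  q0   q1  q0 
   q1   q1  q2 
   q2   q1  q3 
   q3   q4  q3 
   q4   q4  q5 
   q5   q6  q3 
 * q6   q4  q5 
(> = start, * = accepting)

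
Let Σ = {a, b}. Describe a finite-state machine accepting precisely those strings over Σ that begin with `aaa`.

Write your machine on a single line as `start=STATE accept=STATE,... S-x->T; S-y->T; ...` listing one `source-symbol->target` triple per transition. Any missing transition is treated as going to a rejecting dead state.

start=S0; accept=S3; S0-a->S1; S0-b->S4; S1-a->S2; S1-b->S4; S2-a->S3; S2-b->S4; S3-a->S3; S3-b->S3; S4-a->S4; S4-b->S4

Walk along `aaa` while the input agrees: from S0 take `a` to S1, and so on. Any deviation drops to the rejecting sink S4. Once S3 is reached the prefix is confirmed and every continuation is accepted.
        a   b  
>  S0   S1  S4 
   S1   S2  S4 
   S2   S3  S4 
 * S3   S3  S3 
   S4   S4  S4 
(> = start, * = accepting)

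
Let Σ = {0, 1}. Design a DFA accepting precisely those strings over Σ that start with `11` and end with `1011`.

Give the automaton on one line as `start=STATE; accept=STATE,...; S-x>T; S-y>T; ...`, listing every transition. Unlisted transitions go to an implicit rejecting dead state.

start=S0; accept=S7; S0-0>S1; S0-1>S2; S1-0>S1; S1-1>S1; S2-0>S1; S2-1>S3; S3-0>S4; S3-1>S3; S4-0>S5; S4-1>S6; S5-0>S5; S5-1>S3; S6-0>S4; S6-1>S7; S7-0>S4; S7-1>S3

Run two small machines in parallel and take their product. One (4 states) tracks whether the input so far still matches the prefix `11`; the other (5 states) tracks how much of the suffix `1011` has currently been matched. Each combined state is a pair, one component from each; accept when both components accept. Equivalent product states are then merged.
An 8-state machine:
        0   1  
>  S0   S1  S2 
   S1   S1  S1 
   S2   S1  S3 
   S3   S4  S3 
   S4   S5  S6 
   S5   S5  S3 
   S6   S4  S7 
 * S7   S4  S3 
(> = start, * = accepting)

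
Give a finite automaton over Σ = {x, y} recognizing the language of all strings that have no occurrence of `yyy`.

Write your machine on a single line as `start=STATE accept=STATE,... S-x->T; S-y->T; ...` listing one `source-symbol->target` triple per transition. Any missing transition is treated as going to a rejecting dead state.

start=q0; accept=q0,q1,q2; q0-x->q0; q0-y->q1; q1-x->q0; q1-y->q2; q2-x->q0; q2-y->q3; q3-x->q3; q3-y->q3

This is the complement of 'contains `yyy`'. Use the same substring-matching states — q0 through q3 holding how much of `yyy` has just been matched — but flip the accepting set: everything except the trap q3 accepts.
        x   y  
>* q0   q0  q1 
 * q1   q0  q2 
 * q2   q0  q3 
   q3   q3  q3 
(> = start, * = accepting)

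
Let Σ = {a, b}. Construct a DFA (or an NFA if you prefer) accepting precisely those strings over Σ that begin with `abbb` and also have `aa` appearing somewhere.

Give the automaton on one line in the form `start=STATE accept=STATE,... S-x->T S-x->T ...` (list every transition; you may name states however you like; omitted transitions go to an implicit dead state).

Handle the two conditions separately and then intersect. One (6 states) tracks whether the input so far still matches the prefix `abbb`; the other (3 states) tracks whether and how much of `aa` has been seen. Each combined state is a pair, one component from each; accept when both components accept. After merging equivalent states the machine shrinks.
        a   b  
>  q0   q1  q2 
   q1   q2  q3 
   q2   q2  q2 
   q3   q2  q4 
   q4   q2  q5 
   q5   q6  q5 
   q6   q7  q5 
 * q7   q7  q7 
(> = start, * = accepting)

start=q0 accept=q7 q0-a->q1 q0-b->q2 q1-a->q2 q1-b->q3 q2-a->q2 q2-b->q2 q3-a->q2 q3-b->q4 q4-a->q2 q4-b->q5 q5-a->q6 q5-b->q5 q6-a->q7 q6-b->q5 q7-a->q7 q7-b->q7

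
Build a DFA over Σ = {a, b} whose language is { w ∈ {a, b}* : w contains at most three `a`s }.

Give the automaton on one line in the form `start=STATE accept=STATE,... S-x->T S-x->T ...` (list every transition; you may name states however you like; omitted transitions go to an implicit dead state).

Count `a`s, saturating at 4: states S0 through S3 mean 0 through 3 `a`s seen; S4 means more than 3. Each `a` increments (capped at S4); other symbols loop. Accept from {S0, S1, S2, S3}.
A 5-state machine:
        a   b  
>* S0   S1  S0 
 * S1   S2  S1 
 * S2   S3  S2 
 * S3   S4  S3 
   S4   S4  S4 
(> = start, * = accepting)

start=S0 accept=S0,S1,S2,S3 S0-a->S1 S0-b->S0 S1-a->S2 S1-b->S1 S2-a->S3 S2-b->S2 S3-a->S4 S3-b->S3 S4-a->S4 S4-b->S4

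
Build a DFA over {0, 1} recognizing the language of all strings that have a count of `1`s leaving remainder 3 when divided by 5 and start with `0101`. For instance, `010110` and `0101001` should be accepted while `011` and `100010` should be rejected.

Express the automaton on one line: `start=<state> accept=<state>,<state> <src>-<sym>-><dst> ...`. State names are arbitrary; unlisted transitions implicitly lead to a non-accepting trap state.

start=s0 accept=s10 s0-0->s1 s0-1->s2 s1-0->s3 s1-1->s4 s2-0->s2 s2-1->s5 s3-0->s3 s3-1->s2 s4-0->s6 s4-1->s5 s5-0->s5 s5-1->s7 s6-0->s2 s6-1->s8 s7-0->s7 s7-1->s9 s8-0->s8 s8-1->s10 s9-0->s9 s9-1->s3 s10-0->s10 s10-1->s11 s11-0->s11 s11-1->s12 s12-0->s12 s12-1->s13 s13-0->s13 s13-1->s8

Run two small machines in parallel and take their product. The first has 5 states tracking the count of `1`s modulo 5; the second has 6 states tracking whether the input so far still matches the prefix `0101`. A product state is a pair (one from each), accepting exactly when both do.
          0    1  
>  s0     s1   s2 
   s1     s3   s4 
   s2     s2   s5 
   s3     s3   s2 
   s4     s6   s5 
   s5     s5   s7 
   s6     s2   s8 
   s7     s7   s9 
   s8     s8  s10 
   s9     s9   s3 
 * s10   s10  s11 
   s11   s11  s12 
   s12   s12  s13 
   s13   s13   s8 
(> = start, * = accepting)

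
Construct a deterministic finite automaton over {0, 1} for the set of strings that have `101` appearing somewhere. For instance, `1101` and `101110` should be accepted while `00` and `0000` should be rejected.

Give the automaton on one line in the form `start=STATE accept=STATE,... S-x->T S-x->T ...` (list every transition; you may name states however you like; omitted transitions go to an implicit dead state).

Track how much of `101` has been matched so far: state q0 is no progress, q3 is the absorbing accept state reached once `101` has occurred. Intermediate states record partial matches; on a mismatch, fall back to the longest reusable overlap.
A 4-state machine:
        0   1  
>  q0   q0  q1 
   q1   q2  q1 
   q2   q0  q3 
 * q3   q3  q3 
(> = start, * = accepting)

start=q0 accept=q3 q0-0->q0 q0-1->q1 q1-0->q2 q1-1->q1 q2-0->q0 q2-1->q3 q3-0->q3 q3-1->q3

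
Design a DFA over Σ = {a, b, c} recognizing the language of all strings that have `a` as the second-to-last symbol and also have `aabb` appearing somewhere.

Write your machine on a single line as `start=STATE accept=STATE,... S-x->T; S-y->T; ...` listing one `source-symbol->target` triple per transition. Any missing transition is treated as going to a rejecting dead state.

Build one automaton per condition and run them in lockstep. The first has 13 states tracking the last 2 symbols read; the second has 5 states tracking whether and how much of `aabb` has been seen. A product state is a pair (one from each), accepting exactly when both do.
A 23-state machine:
          a    b    c  
>  s0     s1   s2   s3 
   s1     s4   s5   s6 
   s2     s7   s8   s9 
   s3    s10  s11  s12 
   s4     s4  s13   s6 
   s5     s7   s8   s9 
   s6    s10  s11  s12 
   s7     s4   s5   s6 
   s8     s7   s8   s9 
   s9    s10  s11  s12 
   s10    s4   s5   s6 
   s11    s7   s8   s9 
   s12   s10  s11  s12 
   s13    s7  s14   s9 
   s14   s15  s14  s16 
   s15   s17  s18  s19 
   s16   s20  s21  s22 
 * s17   s17  s18  s19 
 * s18   s15  s14  s16 
 * s19   s20  s21  s22 
   s20   s17  s18  s19 
   s21   s15  s14  s16 
   s22   s20  s21  s22 
(> = start, * = accepting)

start=s0; accept=s17,s18,s19; s0-a->s1; s0-b->s2; s0-c->s3; s1-a->s4; s1-b->s5; s1-c->s6; s2-a->s7; s2-b->s8; s2-c->s9; s3-a->s10; s3-b->s11; s3-c->s12; s4-a->s4; s4-b->s13; s4-c->s6; s5-a->s7; s5-b->s8; s5-c->s9; s6-a->s10; s6-b->s11; s6-c->s12; s7-a->s4; s7-b->s5; s7-c->s6; s8-a->s7; s8-b->s8; s8-c->s9; s9-a->s10; s9-b->s11; s9-c->s12; s10-a->s4; s10-b->s5; s10-c->s6; s11-a->s7; s11-b->s8; s11-c->s9; s12-a->s10; s12-b->s11; s12-c->s12; s13-a->s7; s13-b->s14; s13-c->s9; s14-a->s15; s14-b->s14; s14-c->s16; s15-a->s17; s15-b->s18; s15-c->s19; s16-a->s20; s16-b->s21; s16-c->s22; s17-a->s17; s17-b->s18; s17-c->s19; s18-a->s15; s18-b->s14; s18-c->s16; s19-a->s20; s19-b->s21; s19-c->s22; s20-a->s17; s20-b->s18; s20-c->s19; s21-a->s15; s21-b->s14; s21-c->s16; s22-a->s20; s22-b->s21; s22-c->s22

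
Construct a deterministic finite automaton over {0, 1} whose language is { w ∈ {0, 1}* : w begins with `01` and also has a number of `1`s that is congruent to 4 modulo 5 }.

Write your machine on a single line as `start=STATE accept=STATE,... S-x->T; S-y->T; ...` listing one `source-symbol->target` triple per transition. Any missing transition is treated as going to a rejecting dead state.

Build one automaton per condition and run them in lockstep. One (4 states) tracks whether the input so far still matches the prefix `01`; the other (5 states) tracks the count of `1`s modulo 5. Each combined state is a pair, one component from each; accept when both components accept. Equivalent product states are then merged.
8 states suffice.
        0   1  
>  q0   q1  q2 
   q1   q2  q3 
   q2   q2  q2 
   q3   q3  q4 
   q4   q4  q5 
   q5   q5  q6 
 * q6   q6  q7 
   q7   q7  q3 
(> = start, * = accepting)

start=q0; accept=q6; q0-0->q1; q0-1->q2; q1-0->q2; q1-1->q3; q2-0->q2; q2-1->q2; q3-0->q3; q3-1->q4; q4-0->q4; q4-1->q5; q5-0->q5; q5-1->q6; q6-0->q6; q6-1->q7; q7-0->q7; q7-1->q3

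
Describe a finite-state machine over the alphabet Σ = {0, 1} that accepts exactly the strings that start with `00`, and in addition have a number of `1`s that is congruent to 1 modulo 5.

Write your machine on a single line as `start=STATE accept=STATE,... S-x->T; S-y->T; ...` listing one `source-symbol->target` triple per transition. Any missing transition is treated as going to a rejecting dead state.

Run two small machines in parallel and take their product. One (4 states) tracks whether the input so far still matches the prefix `00`; the other (5 states) tracks the count of `1`s modulo 5. Each combined state is a pair, one component from each; accept when both components accept. Minimizing collapses redundant product states.
8 states suffice.
        0   1  
>  s0   s1  s2 
   s1   s3  s2 
   s2   s2  s2 
   s3   s3  s4 
 * s4   s4  s5 
   s5   s5  s6 
   s6   s6  s7 
   s7   s7  s3 
(> = start, * = accepting)

start=s0; accept=s4; s0-0->s1; s0-1->s2; s1-0->s3; s1-1->s2; s2-0->s2; s2-1->s2; s3-0->s3; s3-1->s4; s4-0->s4; s4-1->s5; s5-0->s5; s5-1->s6; s6-0->s6; s6-1->s7; s7-0->s7; s7-1->s3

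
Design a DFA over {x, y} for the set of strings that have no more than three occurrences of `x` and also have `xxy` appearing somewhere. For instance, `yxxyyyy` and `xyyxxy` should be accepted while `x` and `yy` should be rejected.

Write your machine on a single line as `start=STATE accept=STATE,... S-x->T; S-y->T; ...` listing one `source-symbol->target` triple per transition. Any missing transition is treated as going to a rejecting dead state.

start=q0; accept=q5,q8; q0-x->q1; q0-y->q0; q1-x->q2; q1-y->q3; q2-x->q4; q2-y->q5; q3-x->q6; q3-y->q3; q4-x->q7; q4-y->q8; q5-x->q8; q5-y->q5; q6-x->q4; q6-y->q7; q7-x->q7; q7-y->q7; q8-x->q7; q8-y->q8

Build one automaton per condition and run them in lockstep. The first has 5 states tracking the count of `x`s, saturating at 4; the second has 4 states tracking whether and how much of `xxy` has been seen. A product state is a pair (one from each), accepting exactly when both do. After merging equivalent states the machine shrinks.
With 9 states:
        x   y  
>  q0   q1  q0 
   q1   q2  q3 
   q2   q4  q5 
   q3   q6  q3 
   q4   q7  q8 
 * q5   q8  q5 
   q6   q4  q7 
   q7   q7  q7 
 * q8   q7  q8 
(> = start, * = accepting)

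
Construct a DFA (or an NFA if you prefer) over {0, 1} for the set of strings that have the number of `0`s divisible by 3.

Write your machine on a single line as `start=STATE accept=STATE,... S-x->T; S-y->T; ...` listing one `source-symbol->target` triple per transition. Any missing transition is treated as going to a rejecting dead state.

start=S0; accept=S0; S0-0->S1; S0-1->S0; S1-0->S2; S1-1->S1; S2-0->S0; S2-1->S2

The only thing that matters is how many `0`s have appeared, reduced mod 3. Use one state per residue: S0 for 0, …, S2 for 2. Reading `0` moves to the next residue; anything else stays put. S0 is accepting.
With 3 states:
        0   1  
>* S0   S1  S0 
   S1   S2  S1 
   S2   S0  S2 
(> = start, * = accepting)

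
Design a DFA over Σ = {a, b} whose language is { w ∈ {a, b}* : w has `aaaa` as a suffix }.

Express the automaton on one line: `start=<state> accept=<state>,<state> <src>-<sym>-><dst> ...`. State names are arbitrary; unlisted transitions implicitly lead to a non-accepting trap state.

Remember how much of `aaaa` the current input suffix matches. State q0 means no match yet; q1 means the last symbol is `a`; q2 means the last 2 symbols are `aa`; q3 means the last 3 symbols are `aaa`; q4 means the last 4 symbols are `aaaa`. Only q4 accepts. On a mismatch, fall back to the longest proper suffix that is still a prefix of `aaaa`.
With 5 states:
        a   b  
>  q0   q1  q0 
   q1   q2  q0 
   q2   q3  q0 
   q3   q4  q0 
 * q4   q4  q0 
(> = start, * = accepting)

start=q0 accept=q4 q0-a->q1 q0-b->q0 q1-a->q2 q1-b->q0 q2-a->q3 q2-b->q0 q3-a->q4 q3-b->q0 q4-a->q4 q4-b->q0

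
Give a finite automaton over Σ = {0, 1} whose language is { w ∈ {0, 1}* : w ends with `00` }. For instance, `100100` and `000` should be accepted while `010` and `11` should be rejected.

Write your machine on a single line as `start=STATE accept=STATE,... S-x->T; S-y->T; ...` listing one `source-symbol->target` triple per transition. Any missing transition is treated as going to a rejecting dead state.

Remember how much of `00` the current input suffix matches. State S0 means no match yet; S1 means the last symbol is `0`; S2 means the last 2 symbols are `00`. Only S2 accepts. On a mismatch, fall back to the longest proper suffix that is still a prefix of `00`.
3 states suffice.
        0   1  
>  S0   S1  S0 
   S1   S2  S0 
 * S2   S2  S0 
(> = start, * = accepting)

start=S0; accept=S2; S0-0->S1; S0-1->S0; S1-0->S2; S1-1->S0; S2-0->S2; S2-1->S0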